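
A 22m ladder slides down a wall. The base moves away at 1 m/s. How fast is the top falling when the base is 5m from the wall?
5√51/153 ≈ 0.2334 m/s

x² + y² = 22²
2x·dx/dt + 2y·dy/dt = 0
dy/dt = -x/y · dx/dt = -5/(3√51) · 1 = -5√51/153 m/s
The top is descending at 5√51/153 ≈ 0.2334 m/s.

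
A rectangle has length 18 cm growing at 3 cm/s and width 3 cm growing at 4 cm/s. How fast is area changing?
81 cm²/s

A = lw
dA/dt = w·dl/dt + l·dw/dt = 3·3 + 18·4 = 81 cm²/s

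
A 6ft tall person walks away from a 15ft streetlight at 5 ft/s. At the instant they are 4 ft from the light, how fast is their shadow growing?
10/3 ft/s

By similar triangles: 15/(x+s) = 6/s
Solving: s = 6x/9
ds/dt = 6/9 · dx/dt = 2/3 · 5 = 10/3 ft/s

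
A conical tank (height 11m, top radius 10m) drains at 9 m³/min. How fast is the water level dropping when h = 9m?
121/(900π) ≈ 0.04279 m/min

r/h = 10/11, so r = (10/11)h
V = (1/3)πr²h = (1/3)π((10/11)h)²h = (100/363)πh³
dV/dh = (100/121)πh²
dh/dt = (dV/dt)/(dV/dh) = -9/((100/121)π·9²) = -121/(900π) m/min
The level is dropping at 121/(900π) ≈ 0.04279 m/min.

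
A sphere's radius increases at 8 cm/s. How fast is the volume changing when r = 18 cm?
10368π cm³/s

V = (4/3)πr³
dV/dt = dV/dr · dr/dt = 4πr² · 8
At r = 18: dV/dt = 10368π cm³/s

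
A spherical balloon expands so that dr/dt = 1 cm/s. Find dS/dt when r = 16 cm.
128π cm²/s

S = 4πr²
dS/dt = dS/dr · dr/dt = 8πr · 1
At r = 16: dS/dt = 128π cm²/s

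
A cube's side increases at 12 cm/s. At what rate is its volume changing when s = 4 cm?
576 cm³/s

V = s³
dV/dt = 3s² · ds/dt = 3·4²·12 = 576 cm³/s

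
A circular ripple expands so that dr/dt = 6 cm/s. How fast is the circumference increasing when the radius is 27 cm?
12π cm/s

C = 2πr
dC/dt = 2π · dr/dt = 2π · 6 = 12π cm/s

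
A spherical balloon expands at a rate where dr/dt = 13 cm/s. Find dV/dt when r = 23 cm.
27508π cm³/s

V = (4/3)πr³
dV/dt = dV/dr · dr/dt = 4πr² · 13
At r = 23: dV/dt = 27508π cm³/s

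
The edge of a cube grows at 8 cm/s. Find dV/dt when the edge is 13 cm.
4056 cm³/s

V = s³
dV/dt = 3s² · ds/dt = 3·13²·8 = 4056 cm³/s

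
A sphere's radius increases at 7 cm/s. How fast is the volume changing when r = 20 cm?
11200π cm³/s

V = (4/3)πr³
dV/dt = dV/dr · dr/dt = 4πr² · 7
At r = 20: dV/dt = 11200π cm³/s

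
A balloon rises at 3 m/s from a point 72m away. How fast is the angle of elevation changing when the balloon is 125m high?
0.01038 rad/s

tan(θ) = y/72
sec²(θ) · dθ/dt = (1/72) · dy/dt
dθ/dt = cos²(θ)/72 · 3 = 72/(72² + 125²) · 3
dθ/dt = 0.01038 rad/s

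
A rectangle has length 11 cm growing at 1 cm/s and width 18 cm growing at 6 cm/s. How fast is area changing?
84 cm²/s

A = lw
dA/dt = w·dl/dt + l·dw/dt = 18·1 + 11·6 = 84 cm²/s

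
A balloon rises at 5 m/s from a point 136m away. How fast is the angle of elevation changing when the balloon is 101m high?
0.023696 rad/s

tan(θ) = y/136
sec²(θ) · dθ/dt = (1/136) · dy/dt
dθ/dt = cos²(θ)/136 · 5 = 136/(136² + 101²) · 5
dθ/dt = 0.023696 rad/s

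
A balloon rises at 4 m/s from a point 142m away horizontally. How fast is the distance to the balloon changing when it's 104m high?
208√7745/7745 ≈ 2.363 m/s

z² = 142² + y²
z = √(142² + 104²) = 2√7745
dz/dt = y/z · dy/dt = 104/(2√7745) · 4 = 208√7745/7745 ≈ 2.363 m/s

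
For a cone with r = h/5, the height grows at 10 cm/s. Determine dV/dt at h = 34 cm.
2312π/5 cm³/s

V = (1/3)π(h/5)²h = πh³/75
dV/dt = πh²/25 · 10
At h = 34: dV/dt = 2312π/5 cm³/s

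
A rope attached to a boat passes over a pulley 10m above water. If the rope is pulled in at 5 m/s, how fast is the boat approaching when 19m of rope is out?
95√29/87 ≈ 5.88 m/s

rope² = x² + 10²
x = √(19² - 10²) = 3√29
dx/dt = (rope/x) · d(rope)/dt = (19/(3√29)) · (-5) = -95√29/87 m/s
The boat approaches at 95√29/87 ≈ 5.88 m/s.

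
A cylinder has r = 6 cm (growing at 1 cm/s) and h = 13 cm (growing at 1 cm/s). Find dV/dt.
192π cm³/s

V = πr²h
dV/dt = 2πrh·dr/dt + πr²·dh/dt
= 2π(6)(13)(1) + π(6)²(1)
= 192π cm³/s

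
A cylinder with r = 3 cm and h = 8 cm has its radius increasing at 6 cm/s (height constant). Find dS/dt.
168π cm²/s

S = 2πrh + 2πr² (lateral + bases)
dS/dt = (2πh + 4πr)·dr/dt = (2π·8 + 4π·3)·6
= 168π cm²/s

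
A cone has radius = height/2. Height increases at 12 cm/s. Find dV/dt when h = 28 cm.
2352π cm³/s

V = (1/3)π(h/2)²h = πh³/12
dV/dt = πh²/4 · 12
At h = 28: dV/dt = 2352π cm³/s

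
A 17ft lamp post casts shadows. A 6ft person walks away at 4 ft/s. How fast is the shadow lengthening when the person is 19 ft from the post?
24/11 ft/s

By similar triangles: 17/(x+s) = 6/s
Solving: s = 6x/11
ds/dt = 6/11 · dx/dt = 6/11 · 4 = 24/11 ft/s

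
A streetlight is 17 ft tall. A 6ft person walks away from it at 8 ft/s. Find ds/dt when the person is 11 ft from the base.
48/11 ft/s

By similar triangles: 17/(x+s) = 6/s
Solving: s = 6x/11
ds/dt = 6/11 · dx/dt = 6/11 · 8 = 48/11 ft/s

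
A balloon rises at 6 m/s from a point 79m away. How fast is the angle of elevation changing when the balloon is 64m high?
0.045855 rad/s

tan(θ) = y/79
sec²(θ) · dθ/dt = (1/79) · dy/dt
dθ/dt = cos²(θ)/79 · 6 = 79/(79² + 64²) · 6
dθ/dt = 0.045855 rad/s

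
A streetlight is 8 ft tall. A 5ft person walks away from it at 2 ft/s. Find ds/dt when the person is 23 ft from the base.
10/3 ft/s

By similar triangles: 8/(x+s) = 5/s
Solving: s = 5x/3
ds/dt = 5/3 · dx/dt = 5/3 · 2 = 10/3 ft/s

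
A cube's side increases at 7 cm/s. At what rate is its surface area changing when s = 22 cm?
1848 cm²/s

A = 6s²
dA/dt = 12s · ds/dt = 12·22·7 = 1848 cm²/s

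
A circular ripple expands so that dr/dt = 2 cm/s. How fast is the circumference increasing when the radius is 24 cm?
4π cm/s

C = 2πr
dC/dt = 2π · dr/dt = 2π · 2 = 4π cm/s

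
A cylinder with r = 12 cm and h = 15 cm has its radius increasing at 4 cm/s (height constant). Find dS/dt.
312π cm²/s

S = 2πrh + 2πr² (lateral + bases)
dS/dt = (2πh + 4πr)·dr/dt = (2π·15 + 4π·12)·4
= 312π cm²/s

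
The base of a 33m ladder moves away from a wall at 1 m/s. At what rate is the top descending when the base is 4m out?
4√1073/1073 ≈ 0.1221 m/s

x² + y² = 33²
2x·dx/dt + 2y·dy/dt = 0
dy/dt = -x/y · dx/dt = -4/√1073 · 1 = -4√1073/1073 m/s
The top is descending at 4√1073/1073 ≈ 0.1221 m/s.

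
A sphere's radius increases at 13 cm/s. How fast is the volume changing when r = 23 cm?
27508π cm³/s

V = (4/3)πr³
dV/dt = dV/dr · dr/dt = 4πr² · 13
At r = 23: dV/dt = 27508π cm³/s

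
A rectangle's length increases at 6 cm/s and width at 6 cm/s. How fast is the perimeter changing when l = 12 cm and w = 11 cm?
24 cm/s

P = 2(l + w)
dP/dt = 2(dl/dt + dw/dt) = 2(6 + 6) = 24 cm/s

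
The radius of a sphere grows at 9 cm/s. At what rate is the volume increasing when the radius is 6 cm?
1296π cm³/s

V = (4/3)πr³
dV/dt = dV/dr · dr/dt = 4πr² · 9
At r = 6: dV/dt = 1296π cm³/s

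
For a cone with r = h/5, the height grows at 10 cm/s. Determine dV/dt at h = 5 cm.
10π cm³/s

V = (1/3)π(h/5)²h = πh³/75
dV/dt = πh²/25 · 10
At h = 5: dV/dt = 10π cm³/s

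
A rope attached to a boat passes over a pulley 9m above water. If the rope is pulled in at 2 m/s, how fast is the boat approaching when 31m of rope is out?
31√55/110 ≈ 2.09 m/s

rope² = x² + 9²
x = √(31² - 9²) = 4√55
dx/dt = (rope/x) · d(rope)/dt = (31/(4√55)) · (-2) = -31√55/110 m/s
The boat approaches at 31√55/110 ≈ 2.09 m/s.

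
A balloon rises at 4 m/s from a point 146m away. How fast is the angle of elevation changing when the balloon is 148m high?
0.013512 rad/s

tan(θ) = y/146
sec²(θ) · dθ/dt = (1/146) · dy/dt
dθ/dt = cos²(θ)/146 · 4 = 146/(146² + 148²) · 4
dθ/dt = 0.013512 rad/s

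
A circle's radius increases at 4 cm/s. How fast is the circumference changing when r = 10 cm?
8π cm/s

C = 2πr
dC/dt = 2π · dr/dt = 2π · 4 = 8π cm/s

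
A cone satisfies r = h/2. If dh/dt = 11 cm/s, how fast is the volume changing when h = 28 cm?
2156π cm³/s

V = (1/3)π(h/2)²h = πh³/12
dV/dt = πh²/4 · 11
At h = 28: dV/dt = 2156π cm³/s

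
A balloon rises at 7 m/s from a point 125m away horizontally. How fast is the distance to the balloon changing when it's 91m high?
637√23906/23906 ≈ 4.12 m/s

z² = 125² + y²
z = √(125² + 91²) = √23906
dz/dt = y/z · dy/dt = 91/√23906 · 7 = 637√23906/23906 ≈ 4.12 m/s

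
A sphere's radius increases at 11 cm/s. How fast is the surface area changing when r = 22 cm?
1936π cm²/s

S = 4πr²
dS/dt = dS/dr · dr/dt = 8πr · 11
At r = 22: dS/dt = 1936π cm²/s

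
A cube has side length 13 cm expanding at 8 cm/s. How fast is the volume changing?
4056 cm³/s

V = s³
dV/dt = 3s² · ds/dt = 3·13²·8 = 4056 cm³/s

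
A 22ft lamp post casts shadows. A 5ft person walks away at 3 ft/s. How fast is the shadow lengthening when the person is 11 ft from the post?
15/17 ft/s

By similar triangles: 22/(x+s) = 5/s
Solving: s = 5x/17
ds/dt = 5/17 · dx/dt = 5/17 · 3 = 15/17 ft/s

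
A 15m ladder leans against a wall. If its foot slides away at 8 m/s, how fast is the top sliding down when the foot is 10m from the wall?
16√5/5 ≈ 7.155 m/s

x² + y² = 15²
2x·dx/dt + 2y·dy/dt = 0
dy/dt = -x/y · dx/dt = -10/(5√5) · 8 = -16√5/5 m/s
The top is descending at 16√5/5 ≈ 7.155 m/s.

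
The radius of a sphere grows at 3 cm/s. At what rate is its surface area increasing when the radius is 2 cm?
48π cm²/s

S = 4πr²
dS/dt = dS/dr · dr/dt = 8πr · 3
At r = 2: dS/dt = 48π cm²/s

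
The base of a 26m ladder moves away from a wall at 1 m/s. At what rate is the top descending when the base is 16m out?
8√105/105 ≈ 0.7807 m/s

x² + y² = 26²
2x·dx/dt + 2y·dy/dt = 0
dy/dt = -x/y · dx/dt = -16/(2√105) · 1 = -8√105/105 m/s
The top is descending at 8√105/105 ≈ 0.7807 m/s.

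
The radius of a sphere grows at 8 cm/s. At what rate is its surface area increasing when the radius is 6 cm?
384π cm²/s

S = 4πr²
dS/dt = dS/dr · dr/dt = 8πr · 8
At r = 6: dS/dt = 384π cm²/s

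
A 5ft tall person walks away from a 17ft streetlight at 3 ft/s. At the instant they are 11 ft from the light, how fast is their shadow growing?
5/4 ft/s

By similar triangles: 17/(x+s) = 5/s
Solving: s = 5x/12
ds/dt = 5/12 · dx/dt = 5/12 · 3 = 5/4 ft/s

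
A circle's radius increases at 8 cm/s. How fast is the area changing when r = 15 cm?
240π cm²/s

A = πr²
dA/dt = 2πr · dr/dt = 2π(15)(8) = 240π cm²/s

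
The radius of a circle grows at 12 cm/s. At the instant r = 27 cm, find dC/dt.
24π cm/s

C = 2πr
dC/dt = 2π · dr/dt = 2π · 12 = 24π cm/s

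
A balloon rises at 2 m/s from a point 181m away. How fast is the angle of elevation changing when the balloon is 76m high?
0.009394 rad/s

tan(θ) = y/181
sec²(θ) · dθ/dt = (1/181) · dy/dt
dθ/dt = cos²(θ)/181 · 2 = 181/(181² + 76²) · 2
dθ/dt = 0.009394 rad/s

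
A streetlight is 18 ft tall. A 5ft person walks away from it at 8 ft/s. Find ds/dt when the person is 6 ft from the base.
40/13 ft/s

By similar triangles: 18/(x+s) = 5/s
Solving: s = 5x/13
ds/dt = 5/13 · dx/dt = 5/13 · 8 = 40/13 ft/s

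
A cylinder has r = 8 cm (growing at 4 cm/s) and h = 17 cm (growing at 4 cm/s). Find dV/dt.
1344π cm³/s

V = πr²h
dV/dt = 2πrh·dr/dt + πr²·dh/dt
= 2π(8)(17)(4) + π(8)²(4)
= 1344π cm³/s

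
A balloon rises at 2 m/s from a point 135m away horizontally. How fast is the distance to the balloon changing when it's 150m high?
20√181/181 ≈ 1.487 m/s

z² = 135² + y²
z = √(135² + 150²) = 15√181
dz/dt = y/z · dy/dt = 150/(15√181) · 2 = 20√181/181 ≈ 1.487 m/s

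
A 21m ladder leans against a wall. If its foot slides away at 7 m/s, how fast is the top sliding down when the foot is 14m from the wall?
14√5/5 ≈ 6.261 m/s

x² + y² = 21²
2x·dx/dt + 2y·dy/dt = 0
dy/dt = -x/y · dx/dt = -14/(7√5) · 7 = -14√5/5 m/s
The top is descending at 14√5/5 ≈ 6.261 m/s.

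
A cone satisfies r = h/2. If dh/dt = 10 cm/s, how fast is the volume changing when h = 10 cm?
250π cm³/s

V = (1/3)π(h/2)²h = πh³/12
dV/dt = πh²/4 · 10
At h = 10: dV/dt = 250π cm³/s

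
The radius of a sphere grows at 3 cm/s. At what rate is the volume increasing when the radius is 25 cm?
7500π cm³/s

V = (4/3)πr³
dV/dt = dV/dr · dr/dt = 4πr² · 3
At r = 25: dV/dt = 7500π cm³/s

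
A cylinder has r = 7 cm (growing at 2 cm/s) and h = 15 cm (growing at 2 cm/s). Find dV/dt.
518π cm³/s

V = πr²h
dV/dt = 2πrh·dr/dt + πr²·dh/dt
= 2π(7)(15)(2) + π(7)²(2)
= 518π cm³/s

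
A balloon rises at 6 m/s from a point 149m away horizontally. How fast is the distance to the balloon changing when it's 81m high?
243√28762/14381 ≈ 2.866 m/s

z² = 149² + y²
z = √(149² + 81²) = √28762
dz/dt = y/z · dy/dt = 81/√28762 · 6 = 243√28762/14381 ≈ 2.866 m/s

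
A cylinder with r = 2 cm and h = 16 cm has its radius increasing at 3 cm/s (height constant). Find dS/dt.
120π cm²/s

S = 2πrh + 2πr² (lateral + bases)
dS/dt = (2πh + 4πr)·dr/dt = (2π·16 + 4π·2)·3
= 120π cm²/s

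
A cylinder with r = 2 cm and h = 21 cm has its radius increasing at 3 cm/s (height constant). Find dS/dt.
150π cm²/s

S = 2πrh + 2πr² (lateral + bases)
dS/dt = (2πh + 4πr)·dr/dt = (2π·21 + 4π·2)·3
= 150π cm²/s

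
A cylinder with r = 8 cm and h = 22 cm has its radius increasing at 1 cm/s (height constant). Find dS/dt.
76π cm²/s

S = 2πrh + 2πr² (lateral + bases)
dS/dt = (2πh + 4πr)·dr/dt = (2π·22 + 4π·8)·1
= 76π cm²/s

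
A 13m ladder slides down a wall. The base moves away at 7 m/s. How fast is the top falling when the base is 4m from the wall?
28√17/51 ≈ 2.264 m/s

x² + y² = 13²
2x·dx/dt + 2y·dy/dt = 0
dy/dt = -x/y · dx/dt = -4/(3√17) · 7 = -28√17/51 m/s
The top is descending at 28√17/51 ≈ 2.264 m/s.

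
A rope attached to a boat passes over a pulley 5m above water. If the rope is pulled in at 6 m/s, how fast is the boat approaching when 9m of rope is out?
27√14/14 ≈ 7.216 m/s

rope² = x² + 5²
x = √(9² - 5²) = 2√14
dx/dt = (rope/x) · d(rope)/dt = (9/(2√14)) · (-6) = -27√14/14 m/s
The boat approaches at 27√14/14 ≈ 7.216 m/s.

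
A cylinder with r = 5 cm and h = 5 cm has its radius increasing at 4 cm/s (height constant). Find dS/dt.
120π cm²/s

S = 2πrh + 2πr² (lateral + bases)
dS/dt = (2πh + 4πr)·dr/dt = (2π·5 + 4π·5)·4
= 120π cm²/s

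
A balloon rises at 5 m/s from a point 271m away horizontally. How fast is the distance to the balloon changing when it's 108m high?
108√85105/17021 ≈ 1.851 m/s

z² = 271² + y²
z = √(271² + 108²) = √85105
dz/dt = y/z · dy/dt = 108/√85105 · 5 = 108√85105/17021 ≈ 1.851 m/s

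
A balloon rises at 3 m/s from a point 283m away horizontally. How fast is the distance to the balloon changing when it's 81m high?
243√3466/17330 ≈ 0.8255 m/s

z² = 283² + y²
z = √(283² + 81²) = 5√3466
dz/dt = y/z · dy/dt = 81/(5√3466) · 3 = 243√3466/17330 ≈ 0.8255 m/s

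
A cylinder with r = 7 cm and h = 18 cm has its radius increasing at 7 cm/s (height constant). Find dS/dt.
448π cm²/s

S = 2πrh + 2πr² (lateral + bases)
dS/dt = (2πh + 4πr)·dr/dt = (2π·18 + 4π·7)·7
= 448π cm²/s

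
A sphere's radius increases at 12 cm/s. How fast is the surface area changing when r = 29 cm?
2784π cm²/s

S = 4πr²
dS/dt = dS/dr · dr/dt = 8πr · 12
At r = 29: dS/dt = 2784π cm²/s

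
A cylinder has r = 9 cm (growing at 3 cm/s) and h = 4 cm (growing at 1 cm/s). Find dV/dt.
297π cm³/s

V = πr²h
dV/dt = 2πrh·dr/dt + πr²·dh/dt
= 2π(9)(4)(3) + π(9)²(1)
= 297π cm³/s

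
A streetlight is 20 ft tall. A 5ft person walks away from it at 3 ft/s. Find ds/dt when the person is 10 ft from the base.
1 ft/s

By similar triangles: 20/(x+s) = 5/s
Solving: s = 5x/15
ds/dt = 5/15 · dx/dt = 1/3 · 3 = 1 ft/s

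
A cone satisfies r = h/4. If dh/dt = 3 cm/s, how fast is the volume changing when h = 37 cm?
4107π/16 cm³/s

V = (1/3)π(h/4)²h = πh³/48
dV/dt = πh²/16 · 3
At h = 37: dV/dt = 4107π/16 cm³/s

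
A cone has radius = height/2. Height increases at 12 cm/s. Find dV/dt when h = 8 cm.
192π cm³/s

V = (1/3)π(h/2)²h = πh³/12
dV/dt = πh²/4 · 12
At h = 8: dV/dt = 192π cm³/s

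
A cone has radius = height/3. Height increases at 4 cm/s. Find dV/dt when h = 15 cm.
100π cm³/s

V = (1/3)π(h/3)²h = πh³/27
dV/dt = πh²/9 · 4
At h = 15: dV/dt = 100π cm³/s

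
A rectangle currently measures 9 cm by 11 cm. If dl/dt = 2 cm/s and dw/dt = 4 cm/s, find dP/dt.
12 cm/s

P = 2(l + w)
dP/dt = 2(dl/dt + dw/dt) = 2(2 + 4) = 12 cm/s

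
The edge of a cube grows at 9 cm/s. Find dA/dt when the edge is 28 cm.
3024 cm²/s

A = 6s²
dA/dt = 12s · ds/dt = 12·28·9 = 3024 cm²/s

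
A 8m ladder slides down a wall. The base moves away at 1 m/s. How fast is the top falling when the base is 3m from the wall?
3√55/55 ≈ 0.4045 m/s

x² + y² = 8²
2x·dx/dt + 2y·dy/dt = 0
dy/dt = -x/y · dx/dt = -3/√55 · 1 = -3√55/55 m/s
The top is descending at 3√55/55 ≈ 0.4045 m/s.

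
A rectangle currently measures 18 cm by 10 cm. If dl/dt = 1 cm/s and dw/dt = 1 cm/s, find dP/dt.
4 cm/s

P = 2(l + w)
dP/dt = 2(dl/dt + dw/dt) = 2(1 + 1) = 4 cm/s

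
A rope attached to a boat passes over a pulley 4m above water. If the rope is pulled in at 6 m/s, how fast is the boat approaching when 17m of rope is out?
34√273/91 ≈ 6.173 m/s

rope² = x² + 4²
x = √(17² - 4²) = √273
dx/dt = (rope/x) · d(rope)/dt = (17/√273) · (-6) = -34√273/91 m/s
The boat approaches at 34√273/91 ≈ 6.173 m/s.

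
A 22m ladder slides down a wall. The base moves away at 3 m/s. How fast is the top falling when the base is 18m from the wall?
27√10/20 ≈ 4.269 m/s

x² + y² = 22²
2x·dx/dt + 2y·dy/dt = 0
dy/dt = -x/y · dx/dt = -18/(4√10) · 3 = -27√10/20 m/s
The top is descending at 27√10/20 ≈ 4.269 m/s.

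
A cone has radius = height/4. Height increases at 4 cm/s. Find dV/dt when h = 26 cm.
169π cm³/s

V = (1/3)π(h/4)²h = πh³/48
dV/dt = πh²/16 · 4
At h = 26: dV/dt = 169π cm³/s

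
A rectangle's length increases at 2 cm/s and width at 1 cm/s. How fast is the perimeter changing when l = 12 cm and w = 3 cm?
6 cm/s

P = 2(l + w)
dP/dt = 2(dl/dt + dw/dt) = 2(2 + 1) = 6 cm/s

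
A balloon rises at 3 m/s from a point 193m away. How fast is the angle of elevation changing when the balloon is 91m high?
0.012717 rad/s

tan(θ) = y/193
sec²(θ) · dθ/dt = (1/193) · dy/dt
dθ/dt = cos²(θ)/193 · 3 = 193/(193² + 91²) · 3
dθ/dt = 0.012717 rad/s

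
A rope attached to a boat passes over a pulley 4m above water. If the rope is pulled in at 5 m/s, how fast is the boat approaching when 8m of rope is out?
10√3/3 ≈ 5.774 m/s

rope² = x² + 4²
x = √(8² - 4²) = 4√3
dx/dt = (rope/x) · d(rope)/dt = (8/(4√3)) · (-5) = -10√3/3 m/s
The boat approaches at 10√3/3 ≈ 5.774 m/s.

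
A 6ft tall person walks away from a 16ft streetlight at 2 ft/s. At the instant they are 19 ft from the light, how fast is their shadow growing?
6/5 ft/s

By similar triangles: 16/(x+s) = 6/s
Solving: s = 6x/10
ds/dt = 6/10 · dx/dt = 3/5 · 2 = 6/5 ft/s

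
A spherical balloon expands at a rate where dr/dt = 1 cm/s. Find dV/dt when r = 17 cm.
1156π cm³/s

V = (4/3)πr³
dV/dt = dV/dr · dr/dt = 4πr² · 1
At r = 17: dV/dt = 1156π cm³/s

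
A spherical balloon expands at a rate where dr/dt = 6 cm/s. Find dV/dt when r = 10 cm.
2400π cm³/s

V = (4/3)πr³
dV/dt = dV/dr · dr/dt = 4πr² · 6
At r = 10: dV/dt = 2400π cm³/s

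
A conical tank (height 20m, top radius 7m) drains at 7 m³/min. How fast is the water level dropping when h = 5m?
16/(7π) ≈ 0.7276 m/min

r/h = 7/20, so r = (7/20)h
V = (1/3)πr²h = (1/3)π((7/20)h)²h = (49/1200)πh³
dV/dh = (49/400)πh²
dh/dt = (dV/dt)/(dV/dh) = -7/((49/400)π·5²) = -16/(7π) m/min
The level is dropping at 16/(7π) ≈ 0.7276 m/min.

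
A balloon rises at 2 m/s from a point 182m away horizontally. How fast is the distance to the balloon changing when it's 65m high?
10√221/221 ≈ 0.6727 m/s

z² = 182² + y²
z = √(182² + 65²) = 13√221
dz/dt = y/z · dy/dt = 65/(13√221) · 2 = 10√221/221 ≈ 0.6727 m/s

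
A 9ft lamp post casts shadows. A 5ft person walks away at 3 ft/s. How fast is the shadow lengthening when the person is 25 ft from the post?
15/4 ft/s

By similar triangles: 9/(x+s) = 5/s
Solving: s = 5x/4
ds/dt = 5/4 · dx/dt = 5/4 · 3 = 15/4 ft/s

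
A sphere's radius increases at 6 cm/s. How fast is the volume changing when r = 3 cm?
216π cm³/s

V = (4/3)πr³
dV/dt = dV/dr · dr/dt = 4πr² · 6
At r = 3: dV/dt = 216π cm³/s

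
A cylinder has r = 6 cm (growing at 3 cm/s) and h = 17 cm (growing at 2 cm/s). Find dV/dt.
684π cm³/s

V = πr²h
dV/dt = 2πrh·dr/dt + πr²·dh/dt
= 2π(6)(17)(3) + π(6)²(2)
= 684π cm³/s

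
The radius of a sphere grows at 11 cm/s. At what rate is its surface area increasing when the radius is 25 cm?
2200π cm²/s

S = 4πr²
dS/dt = dS/dr · dr/dt = 8πr · 11
At r = 25: dS/dt = 2200π cm²/s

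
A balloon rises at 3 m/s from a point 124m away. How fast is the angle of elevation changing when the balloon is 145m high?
0.010219 rad/s

tan(θ) = y/124
sec²(θ) · dθ/dt = (1/124) · dy/dt
dθ/dt = cos²(θ)/124 · 3 = 124/(124² + 145²) · 3
dθ/dt = 0.010219 rad/s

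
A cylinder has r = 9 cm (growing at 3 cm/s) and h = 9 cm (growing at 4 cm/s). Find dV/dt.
810π cm³/s

V = πr²h
dV/dt = 2πrh·dr/dt + πr²·dh/dt
= 2π(9)(9)(3) + π(9)²(4)
= 810π cm³/s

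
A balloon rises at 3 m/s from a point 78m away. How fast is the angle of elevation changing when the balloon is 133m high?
0.009843 rad/s

tan(θ) = y/78
sec²(θ) · dθ/dt = (1/78) · dy/dt
dθ/dt = cos²(θ)/78 · 3 = 78/(78² + 133²) · 3
dθ/dt = 0.009843 rad/s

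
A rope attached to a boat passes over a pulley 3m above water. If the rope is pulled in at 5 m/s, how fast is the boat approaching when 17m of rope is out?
17√70/28 ≈ 5.08 m/s

rope² = x² + 3²
x = √(17² - 3²) = 2√70
dx/dt = (rope/x) · d(rope)/dt = (17/(2√70)) · (-5) = -17√70/28 m/s
The boat approaches at 17√70/28 ≈ 5.08 m/s.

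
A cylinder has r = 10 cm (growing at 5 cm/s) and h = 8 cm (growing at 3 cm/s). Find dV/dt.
1100π cm³/s

V = πr²h
dV/dt = 2πrh·dr/dt + πr²·dh/dt
= 2π(10)(8)(5) + π(10)²(3)
= 1100π cm³/s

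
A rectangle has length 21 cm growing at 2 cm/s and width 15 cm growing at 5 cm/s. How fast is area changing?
135 cm²/s

A = lw
dA/dt = w·dl/dt + l·dw/dt = 15·2 + 21·5 = 135 cm²/s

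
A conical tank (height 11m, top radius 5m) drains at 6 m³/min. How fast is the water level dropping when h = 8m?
363/(800π) ≈ 0.1444 m/min

r/h = 5/11, so r = (5/11)h
V = (1/3)πr²h = (1/3)π((5/11)h)²h = (25/363)πh³
dV/dh = (25/121)πh²
dh/dt = (dV/dt)/(dV/dh) = -6/((25/121)π·8²) = -363/(800π) m/min
The level is dropping at 363/(800π) ≈ 0.1444 m/min.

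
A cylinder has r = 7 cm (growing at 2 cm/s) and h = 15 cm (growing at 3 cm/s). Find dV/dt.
567π cm³/s

V = πr²h
dV/dt = 2πrh·dr/dt + πr²·dh/dt
= 2π(7)(15)(2) + π(7)²(3)
= 567π cm³/s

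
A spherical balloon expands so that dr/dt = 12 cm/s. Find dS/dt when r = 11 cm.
1056π cm²/s

S = 4πr²
dS/dt = dS/dr · dr/dt = 8πr · 12
At r = 11: dS/dt = 1056π cm²/s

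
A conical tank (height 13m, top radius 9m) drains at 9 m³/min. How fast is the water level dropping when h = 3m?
169/(81π) ≈ 0.6641 m/min

r/h = 9/13, so r = (9/13)h
V = (1/3)πr²h = (1/3)π((9/13)h)²h = (27/169)πh³
dV/dh = (81/169)πh²
dh/dt = (dV/dt)/(dV/dh) = -9/((81/169)π·3²) = -169/(81π) m/min
The level is dropping at 169/(81π) ≈ 0.6641 m/min.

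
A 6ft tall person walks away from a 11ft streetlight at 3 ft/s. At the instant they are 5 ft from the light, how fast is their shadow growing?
18/5 ft/s

By similar triangles: 11/(x+s) = 6/s
Solving: s = 6x/5
ds/dt = 6/5 · dx/dt = 6/5 · 3 = 18/5 ft/s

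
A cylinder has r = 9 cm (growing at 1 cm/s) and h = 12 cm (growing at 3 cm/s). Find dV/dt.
459π cm³/s

V = πr²h
dV/dt = 2πrh·dr/dt + πr²·dh/dt
= 2π(9)(12)(1) + π(9)²(3)
= 459π cm³/s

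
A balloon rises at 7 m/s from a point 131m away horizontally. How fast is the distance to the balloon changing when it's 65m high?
455√74/1258 ≈ 3.111 m/s

z² = 131² + y²
z = √(131² + 65²) = 17√74
dz/dt = y/z · dy/dt = 65/(17√74) · 7 = 455√74/1258 ≈ 3.111 m/s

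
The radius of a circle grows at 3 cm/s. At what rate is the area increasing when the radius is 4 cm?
24π cm²/s

A = πr²
dA/dt = 2πr · dr/dt = 2π(4)(3) = 24π cm²/s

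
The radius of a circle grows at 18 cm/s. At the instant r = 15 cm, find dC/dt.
36π cm/s

C = 2πr
dC/dt = 2π · dr/dt = 2π · 18 = 36π cm/s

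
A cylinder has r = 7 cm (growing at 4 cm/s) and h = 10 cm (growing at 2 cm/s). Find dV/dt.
658π cm³/s

V = πr²h
dV/dt = 2πrh·dr/dt + πr²·dh/dt
= 2π(7)(10)(4) + π(7)²(2)
= 658π cm³/s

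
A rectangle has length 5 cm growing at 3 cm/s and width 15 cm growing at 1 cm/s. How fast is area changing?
50 cm²/s

A = lw
dA/dt = w·dl/dt + l·dw/dt = 15·3 + 5·1 = 50 cm²/s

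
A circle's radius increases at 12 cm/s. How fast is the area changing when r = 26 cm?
624π cm²/s

A = πr²
dA/dt = 2πr · dr/dt = 2π(26)(12) = 624π cm²/s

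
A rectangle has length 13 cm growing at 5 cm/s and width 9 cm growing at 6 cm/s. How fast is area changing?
123 cm²/s

A = lw
dA/dt = w·dl/dt + l·dw/dt = 9·5 + 13·6 = 123 cm²/s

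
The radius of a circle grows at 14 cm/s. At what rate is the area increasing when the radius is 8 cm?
224π cm²/s

A = πr²
dA/dt = 2πr · dr/dt = 2π(8)(14) = 224π cm²/s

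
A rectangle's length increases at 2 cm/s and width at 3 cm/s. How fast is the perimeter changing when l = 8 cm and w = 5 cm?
10 cm/s

P = 2(l + w)
dP/dt = 2(dl/dt + dw/dt) = 2(2 + 3) = 10 cm/s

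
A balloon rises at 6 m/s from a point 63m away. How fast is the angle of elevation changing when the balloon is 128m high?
0.018572 rad/s

tan(θ) = y/63
sec²(θ) · dθ/dt = (1/63) · dy/dt
dθ/dt = cos²(θ)/63 · 6 = 63/(63² + 128²) · 6
dθ/dt = 0.018572 rad/s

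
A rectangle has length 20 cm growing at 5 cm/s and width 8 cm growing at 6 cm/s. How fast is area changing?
160 cm²/s

A = lw
dA/dt = w·dl/dt + l·dw/dt = 8·5 + 20·6 = 160 cm²/s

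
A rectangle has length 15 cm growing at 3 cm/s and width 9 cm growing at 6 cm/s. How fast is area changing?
117 cm²/s

A = lw
dA/dt = w·dl/dt + l·dw/dt = 9·3 + 15·6 = 117 cm²/s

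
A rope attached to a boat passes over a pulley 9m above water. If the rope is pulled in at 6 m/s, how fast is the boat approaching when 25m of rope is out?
75√34/68 ≈ 6.431 m/s

rope² = x² + 9²
x = √(25² - 9²) = 4√34
dx/dt = (rope/x) · d(rope)/dt = (25/(4√34)) · (-6) = -75√34/68 m/s
The boat approaches at 75√34/68 ≈ 6.431 m/s.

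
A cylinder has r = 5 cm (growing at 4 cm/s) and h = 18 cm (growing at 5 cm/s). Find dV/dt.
845π cm³/s

V = πr²h
dV/dt = 2πrh·dr/dt + πr²·dh/dt
= 2π(5)(18)(4) + π(5)²(5)
= 845π cm³/s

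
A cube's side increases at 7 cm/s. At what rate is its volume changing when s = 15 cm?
4725 cm³/s

V = s³
dV/dt = 3s² · ds/dt = 3·15²·7 = 4725 cm³/s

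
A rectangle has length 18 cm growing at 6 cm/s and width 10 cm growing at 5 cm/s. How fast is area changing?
150 cm²/s

A = lw
dA/dt = w·dl/dt + l·dw/dt = 10·6 + 18·5 = 150 cm²/s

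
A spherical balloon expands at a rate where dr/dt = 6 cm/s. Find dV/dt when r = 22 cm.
11616π cm³/s

V = (4/3)πr³
dV/dt = dV/dr · dr/dt = 4πr² · 6
At r = 22: dV/dt = 11616π cm³/s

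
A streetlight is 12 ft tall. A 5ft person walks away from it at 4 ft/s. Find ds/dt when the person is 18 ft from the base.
20/7 ft/s

By similar triangles: 12/(x+s) = 5/s
Solving: s = 5x/7
ds/dt = 5/7 · dx/dt = 5/7 · 4 = 20/7 ft/s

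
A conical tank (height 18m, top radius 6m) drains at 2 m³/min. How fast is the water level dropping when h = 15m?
2/(25π) ≈ 0.02546 m/min

r/h = 6/18, so r = (1/3)h
V = (1/3)πr²h = (1/3)π((1/3)h)²h = (1/27)πh³
dV/dh = (1/9)πh²
dh/dt = (dV/dt)/(dV/dh) = -2/((1/9)π·15²) = -2/(25π) m/min
The level is dropping at 2/(25π) ≈ 0.02546 m/min.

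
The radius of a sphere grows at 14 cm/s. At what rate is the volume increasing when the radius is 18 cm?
18144π cm³/s

V = (4/3)πr³
dV/dt = dV/dr · dr/dt = 4πr² · 14
At r = 18: dV/dt = 18144π cm³/s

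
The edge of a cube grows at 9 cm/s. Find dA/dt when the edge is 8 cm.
864 cm²/s

A = 6s²
dA/dt = 12s · ds/dt = 12·8·9 = 864 cm²/s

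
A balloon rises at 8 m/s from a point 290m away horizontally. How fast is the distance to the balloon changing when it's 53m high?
424√86909/86909 ≈ 1.438 m/s

z² = 290² + y²
z = √(290² + 53²) = √86909
dz/dt = y/z · dy/dt = 53/√86909 · 8 = 424√86909/86909 ≈ 1.438 m/s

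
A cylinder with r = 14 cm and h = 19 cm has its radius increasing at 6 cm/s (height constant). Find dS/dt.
564π cm²/s

S = 2πrh + 2πr² (lateral + bases)
dS/dt = (2πh + 4πr)·dr/dt = (2π·19 + 4π·14)·6
= 564π cm²/s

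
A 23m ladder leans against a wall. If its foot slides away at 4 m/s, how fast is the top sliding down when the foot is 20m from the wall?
80√129/129 ≈ 7.044 m/s

x² + y² = 23²
2x·dx/dt + 2y·dy/dt = 0
dy/dt = -x/y · dx/dt = -20/√129 · 4 = -80√129/129 m/s
The top is descending at 80√129/129 ≈ 7.044 m/s.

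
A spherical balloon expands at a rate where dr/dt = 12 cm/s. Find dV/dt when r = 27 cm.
34992π cm³/s

V = (4/3)πr³
dV/dt = dV/dr · dr/dt = 4πr² · 12
At r = 27: dV/dt = 34992π cm³/s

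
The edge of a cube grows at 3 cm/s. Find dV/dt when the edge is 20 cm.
3600 cm³/s

V = s³
dV/dt = 3s² · ds/dt = 3·20²·3 = 3600 cm³/s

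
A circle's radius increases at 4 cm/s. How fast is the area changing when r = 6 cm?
48π cm²/s

A = πr²
dA/dt = 2πr · dr/dt = 2π(6)(4) = 48π cm²/s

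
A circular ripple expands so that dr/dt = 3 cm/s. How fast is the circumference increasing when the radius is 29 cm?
6π cm/s

C = 2πr
dC/dt = 2π · dr/dt = 2π · 3 = 6π cm/s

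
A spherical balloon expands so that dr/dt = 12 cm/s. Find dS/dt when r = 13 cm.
1248π cm²/s

S = 4πr²
dS/dt = dS/dr · dr/dt = 8πr · 12
At r = 13: dS/dt = 1248π cm²/s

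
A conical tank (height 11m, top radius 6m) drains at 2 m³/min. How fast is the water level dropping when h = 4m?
121/(288π) ≈ 0.1337 m/min

r/h = 6/11, so r = (6/11)h
V = (1/3)πr²h = (1/3)π((6/11)h)²h = (12/121)πh³
dV/dh = (36/121)πh²
dh/dt = (dV/dt)/(dV/dh) = -2/((36/121)π·4²) = -121/(288π) m/min
The level is dropping at 121/(288π) ≈ 0.1337 m/min.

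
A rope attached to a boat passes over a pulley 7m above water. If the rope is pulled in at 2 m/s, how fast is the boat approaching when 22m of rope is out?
44√435/435 ≈ 2.11 m/s

rope² = x² + 7²
x = √(22² - 7²) = √435
dx/dt = (rope/x) · d(rope)/dt = (22/√435) · (-2) = -44√435/435 m/s
The boat approaches at 44√435/435 ≈ 2.11 m/s.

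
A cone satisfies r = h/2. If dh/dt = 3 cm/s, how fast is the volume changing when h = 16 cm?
192π cm³/s

V = (1/3)π(h/2)²h = πh³/12
dV/dt = πh²/4 · 3
At h = 16: dV/dt = 192π cm³/s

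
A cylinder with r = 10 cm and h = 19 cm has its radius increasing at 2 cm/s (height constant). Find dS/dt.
156π cm²/s

S = 2πrh + 2πr² (lateral + bases)
dS/dt = (2πh + 4πr)·dr/dt = (2π·19 + 4π·10)·2
= 156π cm²/s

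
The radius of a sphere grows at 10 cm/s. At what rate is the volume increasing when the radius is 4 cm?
640π cm³/s

V = (4/3)πr³
dV/dt = dV/dr · dr/dt = 4πr² · 10
At r = 4: dV/dt = 640π cm³/s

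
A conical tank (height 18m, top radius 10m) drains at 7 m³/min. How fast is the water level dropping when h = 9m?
7/(25π) ≈ 0.08913 m/min

r/h = 10/18, so r = (5/9)h
V = (1/3)πr²h = (1/3)π((5/9)h)²h = (25/243)πh³
dV/dh = (25/81)πh²
dh/dt = (dV/dt)/(dV/dh) = -7/((25/81)π·9²) = -7/(25π) m/min
The level is dropping at 7/(25π) ≈ 0.08913 m/min.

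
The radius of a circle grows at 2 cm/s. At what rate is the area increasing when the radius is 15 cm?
60π cm²/s

A = πr²
dA/dt = 2πr · dr/dt = 2π(15)(2) = 60π cm²/s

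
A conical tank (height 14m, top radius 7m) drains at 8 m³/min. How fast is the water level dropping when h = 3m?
32/(9π) ≈ 1.132 m/min

r/h = 7/14, so r = (1/2)h
V = (1/3)πr²h = (1/3)π((1/2)h)²h = (1/12)πh³
dV/dh = (1/4)πh²
dh/dt = (dV/dt)/(dV/dh) = -8/((1/4)π·3²) = -32/(9π) m/min
The level is dropping at 32/(9π) ≈ 1.132 m/min.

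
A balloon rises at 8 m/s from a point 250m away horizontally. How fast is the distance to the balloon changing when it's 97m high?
776√71909/71909 ≈ 2.894 m/s

z² = 250² + y²
z = √(250² + 97²) = √71909
dz/dt = y/z · dy/dt = 97/√71909 · 8 = 776√71909/71909 ≈ 2.894 m/s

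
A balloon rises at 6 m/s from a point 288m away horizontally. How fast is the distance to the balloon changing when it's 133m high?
798√100633/100633 ≈ 2.516 m/s

z² = 288² + y²
z = √(288² + 133²) = √100633
dz/dt = y/z · dy/dt = 133/√100633 · 6 = 798√100633/100633 ≈ 2.516 m/s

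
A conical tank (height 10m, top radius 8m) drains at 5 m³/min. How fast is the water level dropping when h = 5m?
5/(16π) ≈ 0.09947 m/min

r/h = 8/10, so r = (4/5)h
V = (1/3)πr²h = (1/3)π((4/5)h)²h = (16/75)πh³
dV/dh = (16/25)πh²
dh/dt = (dV/dt)/(dV/dh) = -5/((16/25)π·5²) = -5/(16π) m/min
The level is dropping at 5/(16π) ≈ 0.09947 m/min.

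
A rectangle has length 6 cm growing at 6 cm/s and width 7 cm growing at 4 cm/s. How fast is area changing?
66 cm²/s

A = lw
dA/dt = w·dl/dt + l·dw/dt = 7·6 + 6·4 = 66 cm²/s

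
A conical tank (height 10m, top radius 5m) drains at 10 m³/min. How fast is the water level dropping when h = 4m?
5/(2π) ≈ 0.7958 m/min

r/h = 5/10, so r = (1/2)h
V = (1/3)πr²h = (1/3)π((1/2)h)²h = (1/12)πh³
dV/dh = (1/4)πh²
dh/dt = (dV/dt)/(dV/dh) = -10/((1/4)π·4²) = -5/(2π) m/min
The level is dropping at 5/(2π) ≈ 0.7958 m/min.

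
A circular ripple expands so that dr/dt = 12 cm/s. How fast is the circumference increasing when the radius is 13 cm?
24π cm/s

C = 2πr
dC/dt = 2π · dr/dt = 2π · 12 = 24π cm/s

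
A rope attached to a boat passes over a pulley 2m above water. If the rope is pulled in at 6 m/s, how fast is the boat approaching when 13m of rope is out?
26√165/55 ≈ 6.072 m/s

rope² = x² + 2²
x = √(13² - 2²) = √165
dx/dt = (rope/x) · d(rope)/dt = (13/√165) · (-6) = -26√165/55 m/s
The boat approaches at 26√165/55 ≈ 6.072 m/s.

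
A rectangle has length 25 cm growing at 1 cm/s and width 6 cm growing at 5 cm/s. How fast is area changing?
131 cm²/s

A = lw
dA/dt = w·dl/dt + l·dw/dt = 6·1 + 25·5 = 131 cm²/s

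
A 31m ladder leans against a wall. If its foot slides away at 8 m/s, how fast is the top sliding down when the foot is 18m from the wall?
144√13/91 ≈ 5.705 m/s

x² + y² = 31²
2x·dx/dt + 2y·dy/dt = 0
dy/dt = -x/y · dx/dt = -18/(7√13) · 8 = -144√13/91 m/s
The top is descending at 144√13/91 ≈ 5.705 m/s.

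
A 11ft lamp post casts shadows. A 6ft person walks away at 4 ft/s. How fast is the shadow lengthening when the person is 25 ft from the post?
24/5 ft/s

By similar triangles: 11/(x+s) = 6/s
Solving: s = 6x/5
ds/dt = 6/5 · dx/dt = 6/5 · 4 = 24/5 ft/s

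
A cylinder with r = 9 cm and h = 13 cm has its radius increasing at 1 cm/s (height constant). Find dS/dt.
62π cm²/s

S = 2πrh + 2πr² (lateral + bases)
dS/dt = (2πh + 4πr)·dr/dt = (2π·13 + 4π·9)·1
= 62π cm²/s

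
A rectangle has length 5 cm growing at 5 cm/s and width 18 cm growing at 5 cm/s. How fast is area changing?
115 cm²/s

A = lw
dA/dt = w·dl/dt + l·dw/dt = 18·5 + 5·5 = 115 cm²/s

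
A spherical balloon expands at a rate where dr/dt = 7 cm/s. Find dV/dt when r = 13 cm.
4732π cm³/s

V = (4/3)πr³
dV/dt = dV/dr · dr/dt = 4πr² · 7
At r = 13: dV/dt = 4732π cm³/s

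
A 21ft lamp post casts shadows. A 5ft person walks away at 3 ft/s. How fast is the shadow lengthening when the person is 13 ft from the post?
15/16 ft/s

By similar triangles: 21/(x+s) = 5/s
Solving: s = 5x/16
ds/dt = 5/16 · dx/dt = 5/16 · 3 = 15/16 ft/s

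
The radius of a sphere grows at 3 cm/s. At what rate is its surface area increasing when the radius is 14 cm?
336π cm²/s

S = 4πr²
dS/dt = dS/dr · dr/dt = 8πr · 3
At r = 14: dS/dt = 336π cm²/s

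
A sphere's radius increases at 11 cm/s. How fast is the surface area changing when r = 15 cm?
1320π cm²/s

S = 4πr²
dS/dt = dS/dr · dr/dt = 8πr · 11
At r = 15: dS/dt = 1320π cm²/s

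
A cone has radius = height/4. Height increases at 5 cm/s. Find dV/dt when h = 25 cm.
3125π/16 cm³/s

V = (1/3)π(h/4)²h = πh³/48
dV/dt = πh²/16 · 5
At h = 25: dV/dt = 3125π/16 cm³/s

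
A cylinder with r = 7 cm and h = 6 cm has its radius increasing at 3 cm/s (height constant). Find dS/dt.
120π cm²/s

S = 2πrh + 2πr² (lateral + bases)
dS/dt = (2πh + 4πr)·dr/dt = (2π·6 + 4π·7)·3
= 120π cm²/s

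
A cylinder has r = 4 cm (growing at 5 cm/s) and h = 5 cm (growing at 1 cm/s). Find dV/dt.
216π cm³/s

V = πr²h
dV/dt = 2πrh·dr/dt + πr²·dh/dt
= 2π(4)(5)(5) + π(4)²(1)
= 216π cm³/s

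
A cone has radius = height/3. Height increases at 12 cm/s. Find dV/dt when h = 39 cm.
2028π cm³/s

V = (1/3)π(h/3)²h = πh³/27
dV/dt = πh²/9 · 12
At h = 39: dV/dt = 2028π cm³/s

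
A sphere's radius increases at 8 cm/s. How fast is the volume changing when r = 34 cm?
36992π cm³/s

V = (4/3)πr³
dV/dt = dV/dr · dr/dt = 4πr² · 8
At r = 34: dV/dt = 36992π cm³/s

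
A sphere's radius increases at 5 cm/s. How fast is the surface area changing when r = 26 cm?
1040π cm²/s

S = 4πr²
dS/dt = dS/dr · dr/dt = 8πr · 5
At r = 26: dS/dt = 1040π cm²/s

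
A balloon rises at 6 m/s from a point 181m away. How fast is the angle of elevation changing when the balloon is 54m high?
0.03044 rad/s

tan(θ) = y/181
sec²(θ) · dθ/dt = (1/181) · dy/dt
dθ/dt = cos²(θ)/181 · 6 = 181/(181² + 54²) · 6
dθ/dt = 0.03044 rad/s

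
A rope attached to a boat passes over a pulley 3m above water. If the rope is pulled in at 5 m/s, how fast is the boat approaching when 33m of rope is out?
11√30/12 ≈ 5.021 m/s

rope² = x² + 3²
x = √(33² - 3²) = 6√30
dx/dt = (rope/x) · d(rope)/dt = (33/(6√30)) · (-5) = -11√30/12 m/s
The boat approaches at 11√30/12 ≈ 5.021 m/s.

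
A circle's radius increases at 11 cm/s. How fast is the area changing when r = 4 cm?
88π cm²/s

A = πr²
dA/dt = 2πr · dr/dt = 2π(4)(11) = 88π cm²/s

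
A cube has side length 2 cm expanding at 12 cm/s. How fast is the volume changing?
144 cm³/s

V = s³
dV/dt = 3s² · ds/dt = 3·2²·12 = 144 cm³/s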